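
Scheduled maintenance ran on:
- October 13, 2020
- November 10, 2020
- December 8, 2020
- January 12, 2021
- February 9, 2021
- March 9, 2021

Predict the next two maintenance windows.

These are Tuesdays at 28- or 35-day spacing (28, 28, 35, 28, 28).
The pattern: 2nd Tuesday of the month.
2nd Tuesday of April 2021: April 13, 2021.
May 2021 — 2nd Tuesday is May 11, 2021.

April 13, 2021; May 11, 2021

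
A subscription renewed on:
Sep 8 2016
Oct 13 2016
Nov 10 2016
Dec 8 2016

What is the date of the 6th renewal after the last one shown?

Jun 8 2017

These are Thursdays at 28- or 35-day spacing (35, 28, 28).
The pattern: 2nd Thursday of the month.
January 2017 — 2nd Thursday is Jan 12 2017.
2nd Thursday of February 2017: Feb 9 2017.
March 2017 — 2nd Thursday is Mar 9 2017.
2nd Thursday of April 2017: Apr 13 2017.
2nd Thursday of May 2017: May 11 2017.
June 2017 — 2nd Thursday is Jun 8 2017.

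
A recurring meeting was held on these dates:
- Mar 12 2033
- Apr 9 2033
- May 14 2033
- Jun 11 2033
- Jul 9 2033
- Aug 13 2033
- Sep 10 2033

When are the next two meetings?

Oct 8 2033, Nov 12 2033

These are Saturdays at 28- or 35-day spacing (28, 35, 28, 28, 35, 28).
The pattern: 2nd Saturday of the month.
2nd Saturday of October 2033: Oct 8 2033.
November 2033 — 2nd Saturday is Nov 12 2033.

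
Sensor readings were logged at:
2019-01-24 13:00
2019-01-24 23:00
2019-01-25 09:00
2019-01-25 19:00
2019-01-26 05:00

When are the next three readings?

Spacing: 10, 10, 10, 10 h — constant 10 h.
2019-01-26 05:00 + 10 h = 2019-01-26 15:00.
2019-01-26 15:00 + 10 h = 2019-01-27 01:00.
2019-01-27 01:00 + 10 h = 2019-01-27 11:00.

2019-01-26 15:00, 2019-01-27 01:00, 2019-01-27 11:00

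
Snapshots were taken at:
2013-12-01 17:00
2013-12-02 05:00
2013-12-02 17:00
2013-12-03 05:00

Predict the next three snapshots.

2013-12-03 17:00, 2013-12-04 05:00, 2013-12-04 17:00

The interval is a steady 12 hours (12, 12, 12).
2013-12-03 05:00 + 12 h = 2013-12-03 17:00.
2013-12-03 17:00 + 12 h = 2013-12-04 05:00.
2013-12-04 05:00 + 12 h = 2013-12-04 17:00.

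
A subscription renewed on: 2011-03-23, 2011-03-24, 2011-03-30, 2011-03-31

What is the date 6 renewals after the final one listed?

Every event lands on a Wednesday or Thursday (gaps cycle 1, 6, 1).
So the schedule is: every Wednesday and Thursday.
The following Wednesday is 2011-04-06.
Next Thursday: 2011-04-07.
The following Wednesday is 2011-04-13.
The following Thursday is 2011-04-14.
The following Wednesday is 2011-04-20.
Next Thursday: 2011-04-21.

2011-04-21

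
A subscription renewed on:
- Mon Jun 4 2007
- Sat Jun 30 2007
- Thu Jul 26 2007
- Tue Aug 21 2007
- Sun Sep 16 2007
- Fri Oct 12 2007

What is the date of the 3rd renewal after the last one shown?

Gaps between consecutive events: 26, 26, 26, 26, 26 days — a constant 26-day interval.
Fri Oct 12 2007 + 26 days = Wed Nov 7 2007.
Wed Nov 7 2007 + 26 days = Mon Dec 3 2007.
Mon Dec 3 2007 + 26 days = Sat Dec 29 2007.

Sat Dec 29 2007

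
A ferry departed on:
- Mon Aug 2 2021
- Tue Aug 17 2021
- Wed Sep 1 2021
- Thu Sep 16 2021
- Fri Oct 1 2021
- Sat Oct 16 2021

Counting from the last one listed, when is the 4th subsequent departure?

Every event comes 15 days after the last (15, 15, 15, 15, 15).
Sat Oct 16 2021 + 15 days = Sun Oct 31 2021.
Sun Oct 31 2021 + 15 days = Mon Nov 15 2021.
Mon Nov 15 2021 + 15 days = Tue Nov 30 2021.
Tue Nov 30 2021 + 15 days = Wed Dec 15 2021.

Wed Dec 15 2021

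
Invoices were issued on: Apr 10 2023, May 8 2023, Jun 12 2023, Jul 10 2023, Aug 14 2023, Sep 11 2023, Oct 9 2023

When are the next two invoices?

Nov 13 2023, Dec 11 2023

All dates are Mondays, 28, 35, 28, 35, 28, 28 days apart.
Specifically, the 2nd Monday of each month.
November 2023 — 2nd Monday is Nov 13 2023.
2nd Monday of December 2023: Dec 11 2023.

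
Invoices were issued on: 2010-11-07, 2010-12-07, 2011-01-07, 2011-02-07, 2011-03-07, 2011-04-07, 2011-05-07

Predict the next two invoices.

2011-06-07, 2011-07-07

The day-of-month is always 7 (30, 31, 31, 28, 31, 30 days between events).
So this recurs on the 7th of each month.
June 2011: 2011-06-07.
July 2011: 2011-07-07.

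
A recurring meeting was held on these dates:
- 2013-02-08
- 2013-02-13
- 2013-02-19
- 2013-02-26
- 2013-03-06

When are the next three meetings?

The spacing grows by 1 each time: 5, 6, 7, 8 days.
Next gap: 9 days. 2013-03-06 + 9 days = 2013-03-15.
Next gap: 10 days. 2013-03-15 + 10 days = 2013-03-25.
Next gap: 11 days. 2013-03-25 + 11 days = 2013-04-05.

2013-03-15, 2013-03-25, 2013-04-05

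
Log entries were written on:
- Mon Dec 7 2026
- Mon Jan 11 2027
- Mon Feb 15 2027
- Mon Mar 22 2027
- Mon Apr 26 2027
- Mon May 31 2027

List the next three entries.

Mon Jul 5 2027, Mon Aug 9 2027, Mon Sep 13 2027

Every event comes 35 days after the last (35, 35, 35, 35, 35).
Mon May 31 2027 + 35 days = Mon Jul 5 2027.
Mon Jul 5 2027 + 35 days = Mon Aug 9 2027.
Mon Aug 9 2027 + 35 days = Mon Sep 13 2027.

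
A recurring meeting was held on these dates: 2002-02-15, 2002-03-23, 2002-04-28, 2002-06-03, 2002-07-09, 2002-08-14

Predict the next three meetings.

Every event comes 36 days after the last (36, 36, 36, 36, 36).
2002-08-14 + 36 days = 2002-09-19.
2002-09-19 + 36 days = 2002-10-25.
2002-10-25 + 36 days = 2002-11-30.

2002-09-19, 2002-10-25, 2002-11-30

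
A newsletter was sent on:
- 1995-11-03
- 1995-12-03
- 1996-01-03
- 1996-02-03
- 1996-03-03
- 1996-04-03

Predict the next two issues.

Gaps: 30, 31, 31, 29, 31 days — not constant. Every event is on the 3rd of the month.
Pattern: the 3rd of each month.
May 1996: 1996-05-03.
June 1996: 1996-06-03.

1996-05-03, 1996-06-03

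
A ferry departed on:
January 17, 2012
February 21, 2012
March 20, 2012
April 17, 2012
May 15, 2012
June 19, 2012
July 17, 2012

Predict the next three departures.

August 21, 2012; September 18, 2012; October 16, 2012

These are Tuesdays at 28- or 35-day spacing (35, 28, 28, 28, 35, 28).
The pattern: 3rd Tuesday of the month.
August 2012 — 3rd Tuesday is August 21, 2012.
3rd Tuesday of September 2012: September 18, 2012.
October 2012 — 3rd Tuesday is October 16, 2012.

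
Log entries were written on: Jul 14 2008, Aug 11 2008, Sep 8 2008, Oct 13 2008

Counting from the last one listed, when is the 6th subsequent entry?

Apr 13 2009

These are Mondays at 28- or 35-day spacing (28, 28, 35).
The pattern: 2nd Monday of the month.
November 2008 — 2nd Monday is Nov 10 2008.
2nd Monday of December 2008: Dec 8 2008.
January 2009 — 2nd Monday is Jan 12 2009.
2nd Monday of February 2009: Feb 9 2009.
March 2009 — 2nd Monday is Mar 9 2009.
April 2009 — 2nd Monday is Apr 13 2009.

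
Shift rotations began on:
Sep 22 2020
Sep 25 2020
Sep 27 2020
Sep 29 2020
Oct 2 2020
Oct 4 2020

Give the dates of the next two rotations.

Oct 6 2020, Oct 9 2020

Gaps: 3, 2, 2, 3, 2 days — not constant, but cyclic with period 3.
The events fall on every Tuesday, Friday and Sunday.
Next Tuesday: Oct 6 2020.
The following Friday is Oct 9 2020.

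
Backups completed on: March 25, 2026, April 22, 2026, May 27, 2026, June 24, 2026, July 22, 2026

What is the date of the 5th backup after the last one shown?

These are Wednesdays at 28- or 35-day spacing (28, 35, 28, 28).
The pattern: 4th Wednesday of the month.
4th Wednesday of August 2026: August 26, 2026.
September 2026 — 4th Wednesday is September 23, 2026.
4th Wednesday of October 2026: October 28, 2026.
November 2026 — 4th Wednesday is November 25, 2026.
4th Wednesday of December 2026: December 23, 2026.

December 23, 2026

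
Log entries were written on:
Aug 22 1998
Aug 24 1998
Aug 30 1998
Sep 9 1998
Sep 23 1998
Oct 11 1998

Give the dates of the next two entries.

Nov 2 1998, Nov 28 1998

Intervals are 2, 6, 10, 14, 18 days — an arithmetic progression with common difference 4.
Next gap: 22 days. Oct 11 1998 + 22 days = Nov 2 1998.
Next gap: 26 days. Nov 2 1998 + 26 days = Nov 28 1998.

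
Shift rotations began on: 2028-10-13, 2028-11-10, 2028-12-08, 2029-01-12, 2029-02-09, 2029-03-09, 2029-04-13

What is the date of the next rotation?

All dates are Fridays, 28, 28, 35, 28, 28, 35 days apart.
Specifically, the 2nd Friday of each month.
May 2029 — 2nd Friday is 2029-05-11.

2029-05-11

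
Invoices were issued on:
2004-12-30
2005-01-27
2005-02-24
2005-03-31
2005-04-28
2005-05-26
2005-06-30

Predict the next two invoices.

All Thursdays; the gaps (28, 28, 35, 28, 28, 35) vary with month length.
This is the last Thursday of each month.
Last Thursday of July 2005: 2005-07-28.
Last Thursday of August 2005: 2005-08-25.

2005-07-28, 2005-08-25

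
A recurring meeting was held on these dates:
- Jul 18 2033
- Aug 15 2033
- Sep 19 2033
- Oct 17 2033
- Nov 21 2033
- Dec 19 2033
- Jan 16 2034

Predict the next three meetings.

All dates are Mondays, 28, 35, 28, 35, 28, 28 days apart.
Specifically, the 3rd Monday of each month.
February 2034 — 3rd Monday is Feb 20 2034.
March 2034 — 3rd Monday is Mar 20 2034.
3rd Monday of April 2034: Apr 17 2034.

Feb 20 2034, Mar 20 2034, Apr 17 2034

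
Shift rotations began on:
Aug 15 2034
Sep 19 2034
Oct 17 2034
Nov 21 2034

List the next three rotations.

Dec 19 2034, Jan 16 2035, Feb 20 2035

These are Tuesdays at 28- or 35-day spacing (35, 28, 35).
The pattern: 3rd Tuesday of the month.
3rd Tuesday of December 2034: Dec 19 2034.
3rd Tuesday of January 2035: Jan 16 2035.
February 2035 — 3rd Tuesday is Feb 20 2035.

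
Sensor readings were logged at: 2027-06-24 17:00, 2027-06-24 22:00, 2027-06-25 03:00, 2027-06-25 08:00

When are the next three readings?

Gaps: 5, 5, 5 hours — each event is 5 hours after the previous one.
2027-06-25 08:00 + 5 h = 2027-06-25 13:00.
2027-06-25 13:00 + 5 h = 2027-06-25 18:00.
2027-06-25 18:00 + 5 h = 2027-06-25 23:00.

2027-06-25 13:00, 2027-06-25 18:00, 2027-06-25 23:00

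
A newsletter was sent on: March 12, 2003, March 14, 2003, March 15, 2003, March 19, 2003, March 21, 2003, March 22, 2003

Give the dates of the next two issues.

Gaps: 2, 1, 4, 2, 1 days — not constant, but cyclic with period 3.
The events fall on every Wednesday, Friday and Saturday.
The following Wednesday is March 26, 2003.
The following Friday is March 28, 2003.

March 26, 2003; March 28, 2003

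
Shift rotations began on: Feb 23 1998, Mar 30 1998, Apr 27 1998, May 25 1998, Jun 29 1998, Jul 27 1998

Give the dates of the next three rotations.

These are Mondays with 35, 28, 28, 35, 28-day gaps.
Each is the final Monday of its month — Mar 30 1998 is past the 28th, so '4th Monday' doesn't fit.
Last Monday of August 1998: Aug 31 1998.
September 1998 ends with Monday Sep 28 1998.
Last Monday of October 1998: Oct 26 1998.

Aug 31 1998, Sep 28 1998, Oct 26 1998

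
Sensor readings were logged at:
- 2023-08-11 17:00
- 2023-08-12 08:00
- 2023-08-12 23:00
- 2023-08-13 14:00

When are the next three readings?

2023-08-14 05:00, 2023-08-14 20:00, 2023-08-15 11:00

Gaps: 15, 15, 15 hours — each event is 15 hours after the previous one.
2023-08-13 14:00 + 15 h = 2023-08-14 05:00.
2023-08-14 05:00 + 15 h = 2023-08-14 20:00.
2023-08-14 20:00 + 15 h = 2023-08-15 11:00.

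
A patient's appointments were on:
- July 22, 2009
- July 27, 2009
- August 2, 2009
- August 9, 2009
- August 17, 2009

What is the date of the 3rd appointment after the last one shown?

The spacing grows by 1 each time: 5, 6, 7, 8 days.
Next gap: 9 days. August 17, 2009 + 9 days = August 26, 2009.
Next gap: 10 days. August 26, 2009 + 10 days = September 5, 2009.
Next gap: 11 days. September 5, 2009 + 11 days = September 16, 2009.

September 16, 2009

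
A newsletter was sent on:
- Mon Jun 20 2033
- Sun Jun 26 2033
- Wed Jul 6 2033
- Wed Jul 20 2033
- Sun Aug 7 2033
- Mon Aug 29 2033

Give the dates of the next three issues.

Sat Sep 24 2033, Mon Oct 24 2033, Sun Nov 27 2033

Intervals are 6, 10, 14, 18, 22 days — an arithmetic progression with common difference 4.
Next gap: 26 days. Mon Aug 29 2033 + 26 days = Sat Sep 24 2033.
Next gap: 30 days. Sat Sep 24 2033 + 30 days = Mon Oct 24 2033.
Next gap: 34 days. Mon Oct 24 2033 + 34 days = Sun Nov 27 2033.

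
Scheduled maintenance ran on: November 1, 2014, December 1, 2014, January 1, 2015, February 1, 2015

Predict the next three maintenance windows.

March 1, 2015; April 1, 2015; May 1, 2015

Gaps: 30, 31, 31 days — not constant. Every event is on the 1st of the month.
Pattern: the 1st of each month.
March 2015: March 1, 2015.
April 2015: April 1, 2015.
May 2015: May 1, 2015.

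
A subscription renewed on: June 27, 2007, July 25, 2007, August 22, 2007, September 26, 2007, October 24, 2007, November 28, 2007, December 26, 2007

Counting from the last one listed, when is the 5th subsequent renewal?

May 28, 2008

These are Wednesdays at 28- or 35-day spacing (28, 28, 35, 28, 35, 28).
The pattern: 4th Wednesday of the month.
January 2008 — 4th Wednesday is January 23, 2008.
4th Wednesday of February 2008: February 27, 2008.
4th Wednesday of March 2008: March 26, 2008.
April 2008 — 4th Wednesday is April 23, 2008.
4th Wednesday of May 2008: May 28, 2008.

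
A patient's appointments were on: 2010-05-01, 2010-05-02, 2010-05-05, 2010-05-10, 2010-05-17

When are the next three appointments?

2010-05-26, 2010-06-06, 2010-06-19

Intervals are 1, 3, 5, 7 days — an arithmetic progression with common difference 2.
Next gap: 9 days. 2010-05-17 + 9 days = 2010-05-26.
Next gap: 11 days. 2010-05-26 + 11 days = 2010-06-06.
Next gap: 13 days. 2010-06-06 + 13 days = 2010-06-19.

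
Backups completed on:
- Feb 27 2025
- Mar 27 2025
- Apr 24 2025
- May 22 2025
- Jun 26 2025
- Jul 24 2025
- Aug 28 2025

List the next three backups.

All dates are Thursdays, 28, 28, 28, 35, 28, 35 days apart.
Specifically, the 4th Thursday of each month.
4th Thursday of September 2025: Sep 25 2025.
October 2025 — 4th Thursday is Oct 23 2025.
4th Thursday of November 2025: Nov 27 2025.

Sep 25 2025, Oct 23 2025, Nov 27 2025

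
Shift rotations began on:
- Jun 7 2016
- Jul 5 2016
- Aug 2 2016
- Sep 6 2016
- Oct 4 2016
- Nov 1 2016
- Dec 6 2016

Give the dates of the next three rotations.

Gaps: 28, 28, 35, 28, 28, 35 days — a mix of 28 and 35. Every date is a Tuesday.
Each is the 1st Tuesday of its month.
1st Tuesday of January 2017: Jan 3 2017.
1st Tuesday of February 2017: Feb 7 2017.
March 2017 — 1st Tuesday is Mar 7 2017.

Jan 3 2017, Feb 7 2017, Mar 7 2017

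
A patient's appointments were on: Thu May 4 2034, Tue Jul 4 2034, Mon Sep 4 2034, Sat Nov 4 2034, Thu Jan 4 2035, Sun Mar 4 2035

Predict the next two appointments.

Fri May 4 2035, Wed Jul 4 2035

Each date is the 4th; the gaps (61, 62, 61, 61, 59) track the month lengths.
The rule is the 4th of every 2 months.
Next: May 2035 → Fri May 4 2035.
Next: July 2035 → Wed Jul 4 2035.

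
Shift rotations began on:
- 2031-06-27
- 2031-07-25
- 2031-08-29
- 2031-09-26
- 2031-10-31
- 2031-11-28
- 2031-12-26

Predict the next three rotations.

2032-01-30, 2032-02-27, 2032-03-26

These are Fridays with 28, 35, 28, 35, 28, 28-day gaps.
Each is the final Friday of its month — 2031-08-29 is past the 28th, so '4th Friday' doesn't fit.
Last Friday of January 2032: 2032-01-30.
February 2032 ends with Friday 2032-02-27.
March 2032 ends with Friday 2032-03-26.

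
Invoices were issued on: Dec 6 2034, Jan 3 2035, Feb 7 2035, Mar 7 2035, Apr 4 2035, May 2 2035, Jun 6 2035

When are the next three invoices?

Jul 4 2035, Aug 1 2035, Sep 5 2035

All dates are Wednesdays, 28, 35, 28, 28, 28, 35 days apart.
Specifically, the 1st Wednesday of each month.
1st Wednesday of July 2035: Jul 4 2035.
1st Wednesday of August 2035: Aug 1 2035.
September 2035 — 1st Wednesday is Sep 5 2035.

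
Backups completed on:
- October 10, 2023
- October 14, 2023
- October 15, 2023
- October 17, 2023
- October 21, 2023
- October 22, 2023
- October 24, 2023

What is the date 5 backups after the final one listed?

November 5, 2023

Every event lands on a Tuesday or Saturday or Sunday (gaps cycle 4, 1, 2, 4, 1, 2).
So the schedule is: every Tuesday, Saturday and Sunday.
The following Saturday is October 28, 2023.
Next Sunday: October 29, 2023.
The following Tuesday is October 31, 2023.
The following Saturday is November 4, 2023.
Next Sunday: November 5, 2023.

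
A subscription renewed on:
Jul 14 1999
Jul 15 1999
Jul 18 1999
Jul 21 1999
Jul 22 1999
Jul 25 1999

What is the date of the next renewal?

Every event lands on a Wednesday or Thursday or Sunday (gaps cycle 1, 3, 3, 1, 3).
So the schedule is: every Wednesday, Thursday and Sunday.
Next Wednesday: Jul 28 1999.

Jul 28 1999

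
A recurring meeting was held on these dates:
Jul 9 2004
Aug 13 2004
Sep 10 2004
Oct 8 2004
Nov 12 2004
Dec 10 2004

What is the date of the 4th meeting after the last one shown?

All dates are Fridays, 35, 28, 28, 35, 28 days apart.
Specifically, the 2nd Friday of each month.
January 2005 — 2nd Friday is Jan 14 2005.
2nd Friday of February 2005: Feb 11 2005.
March 2005 — 2nd Friday is Mar 11 2005.
April 2005 — 2nd Friday is Apr 8 2005.

Apr 8 2005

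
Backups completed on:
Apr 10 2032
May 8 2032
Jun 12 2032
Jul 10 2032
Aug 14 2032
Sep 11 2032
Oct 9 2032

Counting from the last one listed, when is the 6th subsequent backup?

Apr 9 2033

Gaps: 28, 35, 28, 35, 28, 28 days — a mix of 28 and 35. Every date is a Saturday.
Each is the 2nd Saturday of its month.
2nd Saturday of November 2032: Nov 13 2032.
2nd Saturday of December 2032: Dec 11 2032.
2nd Saturday of January 2033: Jan 8 2033.
2nd Saturday of February 2033: Feb 12 2033.
2nd Saturday of March 2033: Mar 12 2033.
April 2033 — 2nd Saturday is Apr 9 2033.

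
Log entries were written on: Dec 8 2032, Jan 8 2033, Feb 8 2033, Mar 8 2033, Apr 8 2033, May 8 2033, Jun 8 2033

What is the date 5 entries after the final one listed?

Gaps: 31, 31, 28, 31, 30, 31 days — not constant. Every event is on the 8th of the month.
Pattern: the 8th of each month.
Next: July 2033 → Jul 8 2033.
Next: August 2033 → Aug 8 2033.
September 2033: Sep 8 2033.
Next: October 2033 → Oct 8 2033.
Next: November 2033 → Nov 8 2033.

Nov 8 2033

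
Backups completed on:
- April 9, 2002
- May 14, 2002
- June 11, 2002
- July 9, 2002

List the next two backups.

These are Tuesdays at 28- or 35-day spacing (35, 28, 28).
The pattern: 2nd Tuesday of the month.
August 2002 — 2nd Tuesday is August 13, 2002.
2nd Tuesday of September 2002: September 10, 2002.

August 13, 2002; September 10, 2002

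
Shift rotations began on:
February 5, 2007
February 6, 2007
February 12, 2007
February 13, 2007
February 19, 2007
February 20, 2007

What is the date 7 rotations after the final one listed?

March 19, 2007

Every event lands on a Monday or Tuesday (gaps cycle 1, 6, 1, 6, 1).
So the schedule is: every Monday and Tuesday.
Next Monday: February 26, 2007.
The following Tuesday is February 27, 2007.
Next Monday: March 5, 2007.
The following Tuesday is March 6, 2007.
Next Monday: March 12, 2007.
Next Tuesday: March 13, 2007.
The following Monday is March 19, 2007.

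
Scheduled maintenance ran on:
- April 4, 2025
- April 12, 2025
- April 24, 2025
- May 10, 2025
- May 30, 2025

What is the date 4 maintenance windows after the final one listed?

September 27, 2025

The spacing grows by 4 each time: 8, 12, 16, 20 days.
Next gap: 24 days. May 30, 2025 + 24 days = June 23, 2025.
Next gap: 28 days. June 23, 2025 + 28 days = July 21, 2025.
Next gap: 32 days. July 21, 2025 + 32 days = August 22, 2025.
Next gap: 36 days. August 22, 2025 + 36 days = September 27, 2025.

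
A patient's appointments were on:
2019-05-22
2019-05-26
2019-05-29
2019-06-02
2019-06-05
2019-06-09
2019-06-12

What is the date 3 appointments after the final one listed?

2019-06-23

Every event lands on a Wednesday or Sunday (gaps cycle 4, 3, 4, 3, 4, 3).
So the schedule is: every Wednesday and Sunday.
Next Sunday: 2019-06-16.
The following Wednesday is 2019-06-19.
Next Sunday: 2019-06-23.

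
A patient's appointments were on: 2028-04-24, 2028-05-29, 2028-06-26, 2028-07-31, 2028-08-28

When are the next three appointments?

2028-09-25, 2028-10-30, 2028-11-27

These are Mondays with 35, 28, 35, 28-day gaps.
Each is the final Monday of its month — 2028-05-29 is past the 28th, so '4th Monday' doesn't fit.
Last Monday of September 2028: 2028-09-25.
October 2028 ends with Monday 2028-10-30.
Last Monday of November 2028: 2028-11-27.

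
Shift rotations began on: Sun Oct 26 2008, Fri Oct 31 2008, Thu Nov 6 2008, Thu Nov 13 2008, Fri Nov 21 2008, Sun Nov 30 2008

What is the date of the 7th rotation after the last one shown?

Sun Mar 1 2009

Gaps: 5, 6, 7, 8, 9 days — each gap is 1 larger than the previous one.
Next gap: 10 days. Sun Nov 30 2008 + 10 days = Wed Dec 10 2008.
Next gap: 11 days. Wed Dec 10 2008 + 11 days = Sun Dec 21 2008.
Next gap: 12 days. Sun Dec 21 2008 + 12 days = Fri Jan 2 2009.
Next gap: 13 days. Fri Jan 2 2009 + 13 days = Thu Jan 15 2009.
Next gap: 14 days. Thu Jan 15 2009 + 14 days = Thu Jan 29 2009.
Next gap: 15 days. Thu Jan 29 2009 + 15 days = Fri Feb 13 2009.
Next gap: 16 days. Fri Feb 13 2009 + 16 days = Sun Mar 1 2009.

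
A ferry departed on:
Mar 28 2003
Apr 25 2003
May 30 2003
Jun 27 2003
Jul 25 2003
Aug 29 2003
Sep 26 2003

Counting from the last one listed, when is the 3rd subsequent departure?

Every date is a Friday; gaps 28, 35, 28, 28, 35, 28 days.
Each is the last Friday of its month (at least one falls on the 29th or later, ruling out '4th Friday').
October 2003 ends with Friday Oct 31 2003.
November 2003 ends with Friday Nov 28 2003.
Last Friday of December 2003: Dec 26 2003.

Dec 26 2003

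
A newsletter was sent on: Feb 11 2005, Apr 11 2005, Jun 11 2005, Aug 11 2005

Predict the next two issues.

Gaps: 59, 61, 61 days — not constant. Every event is on the 11th of the month.
Pattern: the 11th of every 2 months.
Next: October 2005 → Oct 11 2005.
Next: December 2005 → Dec 11 2005.

Oct 11 2005, Dec 11 2005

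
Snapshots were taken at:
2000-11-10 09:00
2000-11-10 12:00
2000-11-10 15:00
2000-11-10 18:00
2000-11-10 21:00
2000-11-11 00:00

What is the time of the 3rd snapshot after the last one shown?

The interval is a steady 3 hours (3, 3, 3, 3, 3).
2000-11-11 00:00 + 3 h = 2000-11-11 03:00.
2000-11-11 03:00 + 3 h = 2000-11-11 06:00.
2000-11-11 06:00 + 3 h = 2000-11-11 09:00.

2000-11-11 09:00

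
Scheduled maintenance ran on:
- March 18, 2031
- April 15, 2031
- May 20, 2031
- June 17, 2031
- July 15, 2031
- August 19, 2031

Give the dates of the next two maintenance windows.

September 16, 2031; October 21, 2031

All dates are Tuesdays, 28, 35, 28, 28, 35 days apart.
Specifically, the 3rd Tuesday of each month.
September 2031 — 3rd Tuesday is September 16, 2031.
3rd Tuesday of October 2031: October 21, 2031.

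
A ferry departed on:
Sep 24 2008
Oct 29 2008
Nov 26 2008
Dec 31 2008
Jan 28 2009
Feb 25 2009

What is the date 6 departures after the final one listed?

All Wednesdays; the gaps (35, 28, 35, 28, 28) vary with month length.
This is the last Wednesday of each month.
March 2009 ends with Wednesday Mar 25 2009.
Last Wednesday of April 2009: Apr 29 2009.
Last Wednesday of May 2009: May 27 2009.
June 2009 ends with Wednesday Jun 24 2009.
July 2009 ends with Wednesday Jul 29 2009.
August 2009 ends with Wednesday Aug 26 2009.

Aug 26 2009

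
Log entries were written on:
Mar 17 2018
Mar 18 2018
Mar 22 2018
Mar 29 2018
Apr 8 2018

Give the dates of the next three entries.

Apr 21 2018, May 7 2018, May 26 2018

Intervals are 1, 4, 7, 10 days — an arithmetic progression with common difference 3.
Next gap: 13 days. Apr 8 2018 + 13 days = Apr 21 2018.
Next gap: 16 days. Apr 21 2018 + 16 days = May 7 2018.
Next gap: 19 days. May 7 2018 + 19 days = May 26 2018.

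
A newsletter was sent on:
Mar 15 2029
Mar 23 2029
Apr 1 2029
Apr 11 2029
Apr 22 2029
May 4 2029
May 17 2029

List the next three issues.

May 31 2029, Jun 15 2029, Jul 1 2029

Gaps: 8, 9, 10, 11, 12, 13 days — each gap is 1 larger than the previous one.
Next gap: 14 days. May 17 2029 + 14 days = May 31 2029.
Next gap: 15 days. May 31 2029 + 15 days = Jun 15 2029.
Next gap: 16 days. Jun 15 2029 + 16 days = Jul 1 2029.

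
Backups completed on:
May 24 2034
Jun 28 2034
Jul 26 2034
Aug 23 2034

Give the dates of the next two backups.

These are Wednesdays at 28- or 35-day spacing (35, 28, 28).
The pattern: 4th Wednesday of the month.
4th Wednesday of September 2034: Sep 27 2034.
October 2034 — 4th Wednesday is Oct 25 2034.

Sep 27 2034, Oct 25 2034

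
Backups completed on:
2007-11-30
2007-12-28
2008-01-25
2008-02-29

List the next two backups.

2008-03-28, 2008-04-25

These are Fridays with 28, 28, 35-day gaps.
Each is the final Friday of its month — 2007-11-30 is past the 28th, so '4th Friday' doesn't fit.
March 2008 ends with Friday 2008-03-28.
April 2008 ends with Friday 2008-04-25.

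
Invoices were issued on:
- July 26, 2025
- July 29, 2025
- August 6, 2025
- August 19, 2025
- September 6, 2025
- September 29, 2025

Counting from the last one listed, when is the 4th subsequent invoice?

February 18, 2026

Intervals are 3, 8, 13, 18, 23 days — an arithmetic progression with common difference 5.
Next gap: 28 days. September 29, 2025 + 28 days = October 27, 2025.
Next gap: 33 days. October 27, 2025 + 33 days = November 29, 2025.
Next gap: 38 days. November 29, 2025 + 38 days = January 6, 2026.
Next gap: 43 days. January 6, 2026 + 43 days = February 18, 2026.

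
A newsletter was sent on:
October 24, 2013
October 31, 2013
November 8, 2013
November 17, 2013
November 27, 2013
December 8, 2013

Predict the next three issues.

December 20, 2013; January 2, 2014; January 16, 2014

The spacing grows by 1 each time: 7, 8, 9, 10, 11 days.
Next gap: 12 days. December 8, 2013 + 12 days = December 20, 2013.
Next gap: 13 days. December 20, 2013 + 13 days = January 2, 2014.
Next gap: 14 days. January 2, 2014 + 14 days = January 16, 2014.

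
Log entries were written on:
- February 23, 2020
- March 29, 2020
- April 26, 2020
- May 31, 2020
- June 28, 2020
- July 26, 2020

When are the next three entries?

These are Sundays with 35, 28, 35, 28, 28-day gaps.
Each is the final Sunday of its month — March 29, 2020 is past the 28th, so '4th Sunday' doesn't fit.
Last Sunday of August 2020: August 30, 2020.
Last Sunday of September 2020: September 27, 2020.
Last Sunday of October 2020: October 25, 2020.

August 30, 2020; September 27, 2020; October 25, 2020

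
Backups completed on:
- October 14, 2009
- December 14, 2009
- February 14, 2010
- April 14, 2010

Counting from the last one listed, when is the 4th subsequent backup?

December 14, 2010

Each date is the 14th; the gaps (61, 62, 59) track the month lengths.
The rule is the 14th of every 2 months.
Next: June 2010 → June 14, 2010.
August 2010: August 14, 2010.
Next: October 2010 → October 14, 2010.
December 2010: December 14, 2010.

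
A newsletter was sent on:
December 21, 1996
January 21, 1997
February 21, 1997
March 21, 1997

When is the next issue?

April 21, 1997

Each date is the 21st; the gaps (31, 31, 28) track the month lengths.
The rule is the 21st of each month.
Next: April 1997 → April 21, 1997.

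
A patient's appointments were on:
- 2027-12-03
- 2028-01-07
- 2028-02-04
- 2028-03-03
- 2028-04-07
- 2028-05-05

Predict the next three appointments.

2028-06-02, 2028-07-07, 2028-08-04

Gaps: 35, 28, 28, 35, 28 days — a mix of 28 and 35. Every date is a Friday.
Each is the 1st Friday of its month.
June 2028 — 1st Friday is 2028-06-02.
1st Friday of July 2028: 2028-07-07.
August 2028 — 1st Friday is 2028-08-04.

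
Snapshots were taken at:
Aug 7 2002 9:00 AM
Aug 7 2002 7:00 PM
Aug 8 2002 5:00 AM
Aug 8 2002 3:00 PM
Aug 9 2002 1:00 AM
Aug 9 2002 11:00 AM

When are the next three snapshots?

Aug 9 2002 9:00 PM, Aug 10 2002 7:00 AM, Aug 10 2002 5:00 PM

Gaps: 10, 10, 10, 10, 10 hours — each event is 10 hours after the previous one.
Aug 9 2002 11:00 AM + 10 h = Aug 9 2002 9:00 PM.
Aug 9 2002 9:00 PM + 10 h = Aug 10 2002 7:00 AM.
Aug 10 2002 7:00 AM + 10 h = Aug 10 2002 5:00 PM.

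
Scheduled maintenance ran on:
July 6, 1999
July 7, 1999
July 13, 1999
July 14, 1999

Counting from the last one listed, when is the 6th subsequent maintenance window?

Every event lands on a Tuesday or Wednesday (gaps cycle 1, 6, 1).
So the schedule is: every Tuesday and Wednesday.
Next Tuesday: July 20, 1999.
Next Wednesday: July 21, 1999.
Next Tuesday: July 27, 1999.
The following Wednesday is July 28, 1999.
The following Tuesday is August 3, 1999.
The following Wednesday is August 4, 1999.

August 4, 1999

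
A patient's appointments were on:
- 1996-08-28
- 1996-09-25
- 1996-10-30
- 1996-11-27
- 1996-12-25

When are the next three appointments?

1997-01-29, 1997-02-26, 1997-03-26

These are Wednesdays with 28, 35, 28, 28-day gaps.
Each is the final Wednesday of its month — 1996-10-30 is past the 28th, so '4th Wednesday' doesn't fit.
January 1997 ends with Wednesday 1997-01-29.
February 1997 ends with Wednesday 1997-02-26.
March 1997 ends with Wednesday 1997-03-26.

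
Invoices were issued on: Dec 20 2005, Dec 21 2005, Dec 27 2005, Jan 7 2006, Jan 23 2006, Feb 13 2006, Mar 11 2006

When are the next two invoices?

Apr 11 2006, May 17 2006

The spacing grows by 5 each time: 1, 6, 11, 16, 21, 26 days.
Next gap: 31 days. Mar 11 2006 + 31 days = Apr 11 2006.
Next gap: 36 days. Apr 11 2006 + 36 days = May 17 2006.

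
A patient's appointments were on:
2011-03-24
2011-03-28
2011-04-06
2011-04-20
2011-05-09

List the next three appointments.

Intervals are 4, 9, 14, 19 days — an arithmetic progression with common difference 5.
Next gap: 24 days. 2011-05-09 + 24 days = 2011-06-02.
Next gap: 29 days. 2011-06-02 + 29 days = 2011-07-01.
Next gap: 34 days. 2011-07-01 + 34 days = 2011-08-04.

2011-06-02, 2011-07-01, 2011-08-04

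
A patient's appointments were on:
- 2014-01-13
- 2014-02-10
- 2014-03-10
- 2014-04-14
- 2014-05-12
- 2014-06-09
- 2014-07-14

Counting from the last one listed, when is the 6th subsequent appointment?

2015-01-12

All dates are Mondays, 28, 28, 35, 28, 28, 35 days apart.
Specifically, the 2nd Monday of each month.
August 2014 — 2nd Monday is 2014-08-11.
September 2014 — 2nd Monday is 2014-09-08.
2nd Monday of October 2014: 2014-10-13.
November 2014 — 2nd Monday is 2014-11-10.
December 2014 — 2nd Monday is 2014-12-08.
2nd Monday of January 2015: 2015-01-12.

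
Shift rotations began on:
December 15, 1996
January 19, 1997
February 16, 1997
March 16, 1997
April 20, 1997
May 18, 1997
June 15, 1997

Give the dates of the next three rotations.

July 20, 1997; August 17, 1997; September 21, 1997

Gaps: 35, 28, 28, 35, 28, 28 days — a mix of 28 and 35. Every date is a Sunday.
Each is the 3rd Sunday of its month.
3rd Sunday of July 1997: July 20, 1997.
August 1997 — 3rd Sunday is August 17, 1997.
September 1997 — 3rd Sunday is September 21, 1997.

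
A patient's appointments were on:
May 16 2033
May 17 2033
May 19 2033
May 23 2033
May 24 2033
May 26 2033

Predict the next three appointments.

Every event lands on a Monday or Tuesday or Thursday (gaps cycle 1, 2, 4, 1, 2).
So the schedule is: every Monday, Tuesday and Thursday.
The following Monday is May 30 2033.
The following Tuesday is May 31 2033.
Next Thursday: Jun 2 2033.

May 30 2033, May 31 2033, Jun 2 2033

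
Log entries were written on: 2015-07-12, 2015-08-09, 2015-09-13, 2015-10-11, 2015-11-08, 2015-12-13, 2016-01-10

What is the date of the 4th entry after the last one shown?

2016-05-08

Gaps: 28, 35, 28, 28, 35, 28 days — a mix of 28 and 35. Every date is a Sunday.
Each is the 2nd Sunday of its month.
2nd Sunday of February 2016: 2016-02-14.
2nd Sunday of March 2016: 2016-03-13.
2nd Sunday of April 2016: 2016-04-10.
May 2016 — 2nd Sunday is 2016-05-08.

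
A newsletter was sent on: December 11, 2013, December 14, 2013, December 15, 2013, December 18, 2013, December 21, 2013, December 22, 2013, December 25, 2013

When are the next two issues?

Gaps: 3, 1, 3, 3, 1, 3 days — not constant, but cyclic with period 3.
The events fall on every Wednesday, Saturday and Sunday.
Next Saturday: December 28, 2013.
The following Sunday is December 29, 2013.

December 28, 2013; December 29, 2013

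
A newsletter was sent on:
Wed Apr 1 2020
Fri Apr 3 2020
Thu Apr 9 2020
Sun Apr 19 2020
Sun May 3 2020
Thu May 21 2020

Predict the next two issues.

Fri Jun 12 2020, Wed Jul 8 2020

Gaps: 2, 6, 10, 14, 18 days — each gap is 4 larger than the previous one.
Next gap: 22 days. Thu May 21 2020 + 22 days = Fri Jun 12 2020.
Next gap: 26 days. Fri Jun 12 2020 + 26 days = Wed Jul 8 2020.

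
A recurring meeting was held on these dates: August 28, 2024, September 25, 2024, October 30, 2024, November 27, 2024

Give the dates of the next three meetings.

These are Wednesdays with 28, 35, 28-day gaps.
Each is the final Wednesday of its month — October 30, 2024 is past the 28th, so '4th Wednesday' doesn't fit.
Last Wednesday of December 2024: December 25, 2024.
Last Wednesday of January 2025: January 29, 2025.
Last Wednesday of February 2025: February 26, 2025.

December 25, 2024; January 29, 2025; February 26, 2025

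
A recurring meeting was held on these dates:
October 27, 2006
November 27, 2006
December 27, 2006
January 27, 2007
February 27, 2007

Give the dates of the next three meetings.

March 27, 2007; April 27, 2007; May 27, 2007

The day-of-month is always 27 (31, 30, 31, 31 days between events).
So this recurs on the 27th of each month.
March 2007: March 27, 2007.
April 2007: April 27, 2007.
Next: May 2007 → May 27, 2007.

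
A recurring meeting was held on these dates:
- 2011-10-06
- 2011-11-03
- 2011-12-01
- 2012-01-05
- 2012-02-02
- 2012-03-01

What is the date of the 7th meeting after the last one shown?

2012-10-04

These are Thursdays at 28- or 35-day spacing (28, 28, 35, 28, 28).
The pattern: 1st Thursday of the month.
April 2012 — 1st Thursday is 2012-04-05.
May 2012 — 1st Thursday is 2012-05-03.
June 2012 — 1st Thursday is 2012-06-07.
1st Thursday of July 2012: 2012-07-05.
August 2012 — 1st Thursday is 2012-08-02.
1st Thursday of September 2012: 2012-09-06.
1st Thursday of October 2012: 2012-10-04.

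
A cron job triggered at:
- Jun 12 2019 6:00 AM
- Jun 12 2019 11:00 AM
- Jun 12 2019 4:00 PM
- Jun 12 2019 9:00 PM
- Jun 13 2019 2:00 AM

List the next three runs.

Gaps: 5, 5, 5, 5 hours — each event is 5 hours after the previous one.
Jun 13 2019 2:00 AM + 5 h = Jun 13 2019 7:00 AM.
Jun 13 2019 7:00 AM + 5 h = Jun 13 2019 12:00 PM.
Jun 13 2019 12:00 PM + 5 h = Jun 13 2019 5:00 PM.

Jun 13 2019 7:00 AM, Jun 13 2019 12:00 PM, Jun 13 2019 5:00 PM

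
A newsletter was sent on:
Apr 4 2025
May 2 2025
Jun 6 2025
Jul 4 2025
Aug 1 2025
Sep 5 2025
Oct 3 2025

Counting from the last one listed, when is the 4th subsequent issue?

These are Fridays at 28- or 35-day spacing (28, 35, 28, 28, 35, 28).
The pattern: 1st Friday of the month.
1st Friday of November 2025: Nov 7 2025.
December 2025 — 1st Friday is Dec 5 2025.
January 2026 — 1st Friday is Jan 2 2026.
1st Friday of February 2026: Feb 6 2026.

Feb 6 2026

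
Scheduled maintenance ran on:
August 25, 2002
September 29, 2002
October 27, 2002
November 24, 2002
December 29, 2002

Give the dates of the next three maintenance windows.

January 26, 2003; February 23, 2003; March 30, 2003

All Sundays; the gaps (35, 28, 28, 35) vary with month length.
This is the last Sunday of each month.
Last Sunday of January 2003: January 26, 2003.
February 2003 ends with Sunday February 23, 2003.
Last Sunday of March 2003: March 30, 2003.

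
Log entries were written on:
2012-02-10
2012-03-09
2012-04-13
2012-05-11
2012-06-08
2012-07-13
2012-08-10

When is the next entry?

2012-09-14

All dates are Fridays, 28, 35, 28, 28, 35, 28 days apart.
Specifically, the 2nd Friday of each month.
2nd Friday of September 2012: 2012-09-14.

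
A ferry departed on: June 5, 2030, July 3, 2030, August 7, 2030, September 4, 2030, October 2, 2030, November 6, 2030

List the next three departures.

December 4, 2030; January 1, 2031; February 5, 2031

These are Wednesdays at 28- or 35-day spacing (28, 35, 28, 28, 35).
The pattern: 1st Wednesday of the month.
December 2030 — 1st Wednesday is December 4, 2030.
1st Wednesday of January 2031: January 1, 2031.
February 2031 — 1st Wednesday is February 5, 2031.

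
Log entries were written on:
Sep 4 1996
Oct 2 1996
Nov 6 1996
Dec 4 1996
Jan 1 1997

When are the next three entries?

Feb 5 1997, Mar 5 1997, Apr 2 1997

Gaps: 28, 35, 28, 28 days — a mix of 28 and 35. Every date is a Wednesday.
Each is the 1st Wednesday of its month.
February 1997 — 1st Wednesday is Feb 5 1997.
March 1997 — 1st Wednesday is Mar 5 1997.
April 1997 — 1st Wednesday is Apr 2 1997.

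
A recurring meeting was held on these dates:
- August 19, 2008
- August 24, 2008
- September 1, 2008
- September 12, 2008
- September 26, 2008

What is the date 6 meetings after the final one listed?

February 20, 2009

Gaps: 5, 8, 11, 14 days — each gap is 3 larger than the previous one.
Next gap: 17 days. September 26, 2008 + 17 days = October 13, 2008.
Next gap: 20 days. October 13, 2008 + 20 days = November 2, 2008.
Next gap: 23 days. November 2, 2008 + 23 days = November 25, 2008.
Next gap: 26 days. November 25, 2008 + 26 days = December 21, 2008.
Next gap: 29 days. December 21, 2008 + 29 days = January 19, 2009.
Next gap: 32 days. January 19, 2009 + 32 days = February 20, 2009.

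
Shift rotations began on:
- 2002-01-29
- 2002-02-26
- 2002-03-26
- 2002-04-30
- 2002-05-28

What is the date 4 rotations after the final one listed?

All Tuesdays; the gaps (28, 28, 35, 28) vary with month length.
This is the last Tuesday of each month.
Last Tuesday of June 2002: 2002-06-25.
Last Tuesday of July 2002: 2002-07-30.
August 2002 ends with Tuesday 2002-08-27.
Last Tuesday of September 2002: 2002-09-24.

2002-09-24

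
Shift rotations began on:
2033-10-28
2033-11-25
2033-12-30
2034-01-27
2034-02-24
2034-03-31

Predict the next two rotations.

These are Fridays with 28, 35, 28, 28, 35-day gaps.
Each is the final Friday of its month — 2033-12-30 is past the 28th, so '4th Friday' doesn't fit.
April 2034 ends with Friday 2034-04-28.
Last Friday of May 2034: 2034-05-26.

2034-04-28, 2034-05-26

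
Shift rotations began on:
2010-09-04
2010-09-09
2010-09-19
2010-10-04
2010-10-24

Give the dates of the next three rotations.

Gaps: 5, 10, 15, 20 days — each gap is 5 larger than the previous one.
Next gap: 25 days. 2010-10-24 + 25 days = 2010-11-18.
Next gap: 30 days. 2010-11-18 + 30 days = 2010-12-18.
Next gap: 35 days. 2010-12-18 + 35 days = 2011-01-22.

2010-11-18, 2010-12-18, 2011-01-22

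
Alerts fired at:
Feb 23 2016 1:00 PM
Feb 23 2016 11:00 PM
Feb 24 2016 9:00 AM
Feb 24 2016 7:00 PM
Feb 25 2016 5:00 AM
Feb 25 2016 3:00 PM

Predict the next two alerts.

The interval is a steady 10 hours (10, 10, 10, 10, 10).
Feb 25 2016 3:00 PM + 10 h = Feb 26 2016 1:00 AM.
Feb 26 2016 1:00 AM + 10 h = Feb 26 2016 11:00 AM.

Feb 26 2016 1:00 AM, Feb 26 2016 11:00 AM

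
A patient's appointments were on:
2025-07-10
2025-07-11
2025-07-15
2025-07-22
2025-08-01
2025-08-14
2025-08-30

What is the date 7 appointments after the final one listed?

2026-03-14

Intervals are 1, 4, 7, 10, 13, 16 days — an arithmetic progression with common difference 3.
Next gap: 19 days. 2025-08-30 + 19 days = 2025-09-18.
Next gap: 22 days. 2025-09-18 + 22 days = 2025-10-10.
Next gap: 25 days. 2025-10-10 + 25 days = 2025-11-04.
Next gap: 28 days. 2025-11-04 + 28 days = 2025-12-02.
Next gap: 31 days. 2025-12-02 + 31 days = 2026-01-02.
Next gap: 34 days. 2026-01-02 + 34 days = 2026-02-05.
Next gap: 37 days. 2026-02-05 + 37 days = 2026-03-14.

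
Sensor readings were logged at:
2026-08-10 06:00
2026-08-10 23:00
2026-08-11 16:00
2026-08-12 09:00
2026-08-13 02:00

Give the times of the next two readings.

Spacing: 17, 17, 17, 17 h — constant 17 h.
2026-08-13 02:00 + 17 h = 2026-08-13 19:00.
2026-08-13 19:00 + 17 h = 2026-08-14 12:00.

2026-08-13 19:00, 2026-08-14 12:00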